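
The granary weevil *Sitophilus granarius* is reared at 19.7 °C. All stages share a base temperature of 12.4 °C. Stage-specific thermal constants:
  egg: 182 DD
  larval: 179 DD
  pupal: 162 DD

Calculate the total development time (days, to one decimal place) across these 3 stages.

Daily accumulation at 19.7 °C = 19.7 − 12.4 = 7.3 DD/day.
Total K = 182 + 179 + 162 = 523 DD.
Total duration = 523 / 7.3 = 71.644 ≈ 71.6 days.

71.6 days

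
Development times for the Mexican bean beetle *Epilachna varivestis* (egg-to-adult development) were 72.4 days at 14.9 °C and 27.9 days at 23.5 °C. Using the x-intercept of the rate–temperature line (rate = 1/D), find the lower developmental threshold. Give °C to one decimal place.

Under the model K = D·(T − T_b), so D₁·(T₁ − T_b) = D₂·(T₂ − T_b).
72.4·(14.9 − T_b) = 27.9·(23.5 − T_b)
T_b = (72.4·14.9 − 27.9·23.5) / (72.4 − 27.9) = 423.11 / 44.5 = 9.508 °C ≈ 9.5 °C.

9.5 °C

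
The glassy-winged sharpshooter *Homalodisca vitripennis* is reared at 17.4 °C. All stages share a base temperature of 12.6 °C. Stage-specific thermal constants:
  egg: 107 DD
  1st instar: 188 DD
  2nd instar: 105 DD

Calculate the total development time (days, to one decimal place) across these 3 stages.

83.3 days

Daily accumulation at 17.4 °C = 17.4 − 12.6 = 4.8 DD/day.
Total K = 107 + 188 + 105 = 400 DD.
Total duration = 400 / 4.8 = 83.333 ≈ 83.3 days.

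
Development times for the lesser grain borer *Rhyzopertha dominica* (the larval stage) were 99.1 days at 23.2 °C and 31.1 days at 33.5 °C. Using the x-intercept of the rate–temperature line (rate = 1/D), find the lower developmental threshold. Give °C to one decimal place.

Equal thermal constants: D₁(T₁ − T_b) = D₂(T₂ − T_b).
99.1·(23.2 − T_b) = 31.1·(33.5 − T_b)
T_b = (99.1·23.2 − 31.1·33.5) / (99.1 − 31.1) = 1257.27 / 68.0 = 18.489 °C ≈ 18.5 °C.

18.5 °C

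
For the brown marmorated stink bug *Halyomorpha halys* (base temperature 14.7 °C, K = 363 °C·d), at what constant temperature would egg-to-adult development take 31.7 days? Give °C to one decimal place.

26.2 °C

Required daily accumulation = 363 / 31.7 = 11.451 DD/day.
T = T_base + 11.451 = 14.7 + 11.451 = 26.151 ≈ 26.2 °C.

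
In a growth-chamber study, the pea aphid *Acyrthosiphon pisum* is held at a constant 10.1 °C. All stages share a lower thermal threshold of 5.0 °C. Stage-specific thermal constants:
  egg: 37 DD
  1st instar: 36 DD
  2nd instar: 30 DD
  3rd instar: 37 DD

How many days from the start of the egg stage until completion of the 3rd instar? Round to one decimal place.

27.5 days

Daily accumulation at 10.1 °C = 10.1 − 5.0 = 5.1 DD/day.
Total K = 37 + 36 + 30 + 37 = 140 DD.
Total duration = 140 / 5.1 = 27.451 ≈ 27.5 days.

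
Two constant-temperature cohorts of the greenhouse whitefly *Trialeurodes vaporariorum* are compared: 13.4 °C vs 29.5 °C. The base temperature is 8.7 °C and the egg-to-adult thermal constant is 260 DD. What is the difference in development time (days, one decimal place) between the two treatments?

At 13.4 °C: 260 / (13.4 − 8.7) = 260 / 4.7 = 55.319 d.
At 29.5 °C: 260 / (29.5 − 8.7) = 260 / 20.8 = 12.500 d.
Difference = |55.319 − 12.500| = 42.819 ≈ 42.8 days.

42.8 days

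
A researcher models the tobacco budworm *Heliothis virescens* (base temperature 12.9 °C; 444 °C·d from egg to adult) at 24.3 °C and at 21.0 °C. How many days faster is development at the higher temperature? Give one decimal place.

At 24.3 °C: 444 / (24.3 − 12.9) = 444 / 11.4 = 38.947 d.
At 21.0 °C: 444 / (21.0 − 12.9) = 444 / 8.1 = 54.815 d.
Difference = |38.947 − 54.815| = 15.867 ≈ 15.9 days.

15.9 days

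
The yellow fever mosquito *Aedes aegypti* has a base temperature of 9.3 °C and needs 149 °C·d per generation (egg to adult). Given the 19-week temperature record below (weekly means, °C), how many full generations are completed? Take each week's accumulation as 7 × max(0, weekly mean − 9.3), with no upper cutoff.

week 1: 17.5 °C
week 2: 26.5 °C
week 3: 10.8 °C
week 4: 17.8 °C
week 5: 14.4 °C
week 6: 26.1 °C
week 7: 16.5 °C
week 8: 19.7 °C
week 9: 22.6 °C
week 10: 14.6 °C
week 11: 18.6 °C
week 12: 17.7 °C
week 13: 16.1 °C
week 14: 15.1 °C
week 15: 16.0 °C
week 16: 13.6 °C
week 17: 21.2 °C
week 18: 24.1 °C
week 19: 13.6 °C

Weekly DD (7 × max(0, T̄ − 9.3)): 57.4, 120.4, 10.5, 59.5, 35.7, 117.6, 50.4, 72.8, 93.1, 37.1, 65.1, 58.8, 47.6, 40.6, 46.9, 30.1, 83.3, 103.6, 30.1.
Season total = 1160.6 DD.
Complete generations = ⌊1160.6 / 149⌋ = 7.

7 generations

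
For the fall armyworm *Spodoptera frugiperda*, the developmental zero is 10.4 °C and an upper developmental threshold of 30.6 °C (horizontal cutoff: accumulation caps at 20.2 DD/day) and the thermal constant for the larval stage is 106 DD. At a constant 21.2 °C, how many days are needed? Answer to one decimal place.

Daily accumulation = 21.2 − 10.4 = 10.8 DD/day.
Duration = 106 / 10.8 = 9.815 ≈ 9.8 days.

9.8 days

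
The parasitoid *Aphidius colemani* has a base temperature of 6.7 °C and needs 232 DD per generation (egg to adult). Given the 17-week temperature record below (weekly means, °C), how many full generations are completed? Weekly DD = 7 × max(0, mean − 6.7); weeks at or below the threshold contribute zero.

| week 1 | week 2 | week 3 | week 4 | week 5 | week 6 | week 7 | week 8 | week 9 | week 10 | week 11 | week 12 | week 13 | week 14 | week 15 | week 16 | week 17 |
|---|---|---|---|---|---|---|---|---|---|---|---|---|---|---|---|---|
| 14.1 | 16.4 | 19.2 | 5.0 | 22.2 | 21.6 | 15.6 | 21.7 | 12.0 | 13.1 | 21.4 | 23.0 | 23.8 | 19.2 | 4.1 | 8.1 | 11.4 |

4 generations

Weekly DD (7 × max(0, T̄ − 6.7)): 51.8, 67.9, 87.5, 0.0, 108.5, 104.3, 62.3, 105.0, 37.1, 44.8, 102.9, 114.1, 119.7, 87.5, 0.0, 9.8, 32.9.
Season total = 1136.1 DD.
Complete generations = ⌊1136.1 / 232⌋ = 4.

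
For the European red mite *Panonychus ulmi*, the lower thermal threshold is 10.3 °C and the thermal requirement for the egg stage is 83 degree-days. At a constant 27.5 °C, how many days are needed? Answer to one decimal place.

Daily accumulation = 27.5 − 10.3 = 17.2 DD/day.
Duration = 83 / 17.2 = 4.826 ≈ 4.8 days.

4.8 days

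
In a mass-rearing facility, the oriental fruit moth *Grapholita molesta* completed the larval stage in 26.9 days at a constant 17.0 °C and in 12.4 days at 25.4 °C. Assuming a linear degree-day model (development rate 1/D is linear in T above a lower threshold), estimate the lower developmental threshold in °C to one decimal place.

Equal thermal constants: D₁(T₁ − T_b) = D₂(T₂ − T_b).
26.9·(17.0 − T_b) = 12.4·(25.4 − T_b)
T_b = (26.9·17.0 − 12.4·25.4) / (26.9 − 12.4) = 142.34 / 14.5 = 9.817 °C ≈ 9.8 °C.

9.8 °C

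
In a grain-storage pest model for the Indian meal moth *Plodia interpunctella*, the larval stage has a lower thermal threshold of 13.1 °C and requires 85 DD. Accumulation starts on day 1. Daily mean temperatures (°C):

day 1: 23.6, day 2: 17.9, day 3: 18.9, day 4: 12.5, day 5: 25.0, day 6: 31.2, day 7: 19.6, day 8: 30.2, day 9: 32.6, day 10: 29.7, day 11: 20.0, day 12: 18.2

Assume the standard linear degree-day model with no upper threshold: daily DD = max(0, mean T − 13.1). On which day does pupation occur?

Daily DD above 13.1 °C: 10.5, 4.8, 5.8, 0.0, 11.9, 18.1, 6.5, 17.1, 19.5, 16.6, 6.9, 5.1.
Cumulative: 10.5, 15.3, 21.1, 21.1, 33.0, 51.1, 57.6, 74.7, 94.2, 110.8, 117.7, 122.8.
The total first reaches 85 DD on day 9.

day 9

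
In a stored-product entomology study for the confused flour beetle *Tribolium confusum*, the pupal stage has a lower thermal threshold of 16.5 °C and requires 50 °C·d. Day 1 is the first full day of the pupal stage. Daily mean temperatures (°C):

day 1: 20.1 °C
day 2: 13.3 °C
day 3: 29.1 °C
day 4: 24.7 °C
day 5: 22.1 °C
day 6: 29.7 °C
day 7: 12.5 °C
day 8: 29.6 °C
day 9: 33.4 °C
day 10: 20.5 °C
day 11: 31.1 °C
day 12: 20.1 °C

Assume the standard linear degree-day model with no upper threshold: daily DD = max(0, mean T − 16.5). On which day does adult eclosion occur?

day 8

Daily DD above 16.5 °C: 3.6, 0.0, 12.6, 8.2, 5.6, 13.2, 0.0, 13.1, 16.9, 4.0, 14.6, 3.6.
Cumulative: 3.6, 3.6, 16.2, 24.4, 30.0, 43.2, 43.2, 56.3, 73.2, 77.2, 91.8, 95.4.
The total first reaches 50 DD on day 8.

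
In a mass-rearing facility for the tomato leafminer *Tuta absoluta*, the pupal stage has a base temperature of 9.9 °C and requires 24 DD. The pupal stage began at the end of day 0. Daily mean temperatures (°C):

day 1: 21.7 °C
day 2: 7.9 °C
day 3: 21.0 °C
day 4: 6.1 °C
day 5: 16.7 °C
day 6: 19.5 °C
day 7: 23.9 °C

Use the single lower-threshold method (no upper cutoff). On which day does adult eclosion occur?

day 5

Daily DD above 9.9 °C: 11.8, 0.0, 11.1, 0.0, 6.8, 9.6, 14.0.
Cumulative: 11.8, 11.8, 22.9, 22.9, 29.7, 39.3, 53.3.
The total first reaches 24 DD on day 5.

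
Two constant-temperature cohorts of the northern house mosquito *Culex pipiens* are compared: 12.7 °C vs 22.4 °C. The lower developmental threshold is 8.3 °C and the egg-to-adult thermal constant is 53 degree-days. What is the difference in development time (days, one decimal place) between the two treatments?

At 12.7 °C: 53 / (12.7 − 8.3) = 53 / 4.4 = 12.045 d.
At 22.4 °C: 53 / (22.4 − 8.3) = 53 / 14.1 = 3.759 d.
Difference = |12.045 − 3.759| = 8.287 ≈ 8.3 days.

8.3 days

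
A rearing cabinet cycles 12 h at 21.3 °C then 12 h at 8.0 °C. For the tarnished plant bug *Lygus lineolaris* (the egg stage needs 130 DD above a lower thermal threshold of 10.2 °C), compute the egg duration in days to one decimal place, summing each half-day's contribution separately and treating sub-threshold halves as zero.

Day half: max(0, 21.3 − 10.2) × 0.5 = 11.1 × 0.5 = 5.55 DD.
Night half: max(0, 8.0 − 10.2) × 0.5 = 0.0 × 0.5 = 0.00 DD.
Per 24 h: 5.55 DD/day.
Duration = 130 / 5.55 = 23.423 ≈ 23.4 days.

23.4 days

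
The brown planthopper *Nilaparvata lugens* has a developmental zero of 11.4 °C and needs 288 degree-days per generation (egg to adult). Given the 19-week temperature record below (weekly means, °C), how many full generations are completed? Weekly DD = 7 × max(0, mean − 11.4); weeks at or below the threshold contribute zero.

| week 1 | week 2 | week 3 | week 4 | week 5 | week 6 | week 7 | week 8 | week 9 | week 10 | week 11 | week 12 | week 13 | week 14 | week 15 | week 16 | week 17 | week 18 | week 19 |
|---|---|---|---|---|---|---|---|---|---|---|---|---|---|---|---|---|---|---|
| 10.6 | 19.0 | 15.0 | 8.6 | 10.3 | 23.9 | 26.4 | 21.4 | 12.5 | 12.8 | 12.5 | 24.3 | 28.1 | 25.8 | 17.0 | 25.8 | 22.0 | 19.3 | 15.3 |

Weekly DD (7 × max(0, T̄ − 11.4)): 0.0, 53.2, 25.2, 0.0, 0.0, 87.5, 105.0, 70.0, 7.7, 9.8, 7.7, 90.3, 116.9, 100.8, 39.2, 100.8, 74.2, 55.3, 27.3.
Season total = 970.9 DD.
Complete generations = ⌊970.9 / 288⌋ = 3.

3 generations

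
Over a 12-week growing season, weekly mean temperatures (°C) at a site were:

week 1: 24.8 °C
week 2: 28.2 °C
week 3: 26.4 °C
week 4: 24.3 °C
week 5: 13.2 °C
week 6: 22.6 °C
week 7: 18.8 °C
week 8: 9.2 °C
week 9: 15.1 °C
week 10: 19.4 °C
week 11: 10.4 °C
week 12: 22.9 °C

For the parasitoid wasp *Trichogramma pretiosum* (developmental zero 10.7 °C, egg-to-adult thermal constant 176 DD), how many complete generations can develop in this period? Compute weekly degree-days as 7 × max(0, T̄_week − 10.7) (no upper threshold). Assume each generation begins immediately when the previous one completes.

Weekly DD (7 × max(0, T̄ − 10.7)): 98.7, 122.5, 109.9, 95.2, 17.5, 83.3, 56.7, 0.0, 30.8, 60.9, 0.0, 85.4.
Season total = 760.9 DD.
Complete generations = ⌊760.9 / 176⌋ = 4.

4 generations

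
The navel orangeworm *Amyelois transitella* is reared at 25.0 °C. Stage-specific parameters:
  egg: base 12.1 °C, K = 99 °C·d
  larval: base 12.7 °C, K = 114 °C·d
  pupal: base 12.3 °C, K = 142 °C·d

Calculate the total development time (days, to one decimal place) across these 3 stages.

28.1 days

egg: 99 / (25.0 − 12.1) = 99 / 12.9 = 7.674 d.
larval: 114 / (25.0 − 12.7) = 114 / 12.3 = 9.268 d.
pupal: 142 / (25.0 − 12.3) = 142 / 12.7 = 11.181 d.
Sum = 28.124 ≈ 28.1 days.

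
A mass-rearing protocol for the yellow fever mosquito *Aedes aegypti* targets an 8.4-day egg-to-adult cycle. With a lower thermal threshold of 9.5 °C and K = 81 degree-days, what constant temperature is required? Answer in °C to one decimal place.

Required daily accumulation = 81 / 8.4 = 9.643 DD/day.
T = T_base + 9.643 = 9.5 + 9.643 = 19.143 ≈ 19.1 °C.

19.1 °C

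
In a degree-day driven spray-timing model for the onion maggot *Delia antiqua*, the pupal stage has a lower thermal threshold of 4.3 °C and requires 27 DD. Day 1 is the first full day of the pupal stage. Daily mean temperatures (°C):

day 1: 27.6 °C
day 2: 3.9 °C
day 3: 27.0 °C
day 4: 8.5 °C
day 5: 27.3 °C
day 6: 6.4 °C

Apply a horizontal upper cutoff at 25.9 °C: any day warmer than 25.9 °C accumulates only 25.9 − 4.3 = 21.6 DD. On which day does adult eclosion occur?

Daily DD above 4.3 °C (capped at 21.6): 21.6, 0.0, 21.6, 4.2, 21.6, 2.1.
Cumulative: 21.6, 21.6, 43.2, 47.4, 69.0, 71.1.
The total first reaches 27 DD on day 3.

day 3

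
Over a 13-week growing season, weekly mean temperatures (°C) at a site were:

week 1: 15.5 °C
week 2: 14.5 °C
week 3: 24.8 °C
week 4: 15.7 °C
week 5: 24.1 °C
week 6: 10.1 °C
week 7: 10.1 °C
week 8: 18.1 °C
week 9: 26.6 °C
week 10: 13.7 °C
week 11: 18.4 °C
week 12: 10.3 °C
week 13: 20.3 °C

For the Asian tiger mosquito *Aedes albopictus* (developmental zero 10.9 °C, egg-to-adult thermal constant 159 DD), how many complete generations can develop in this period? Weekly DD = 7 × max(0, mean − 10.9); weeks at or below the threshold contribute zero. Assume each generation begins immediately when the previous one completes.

Weekly DD (7 × max(0, T̄ − 10.9)): 32.2, 25.2, 97.3, 33.6, 92.4, 0.0, 0.0, 50.4, 109.9, 19.6, 52.5, 0.0, 65.8.
Season total = 578.9 DD.
Complete generations = ⌊578.9 / 159⌋ = 3.

3 generations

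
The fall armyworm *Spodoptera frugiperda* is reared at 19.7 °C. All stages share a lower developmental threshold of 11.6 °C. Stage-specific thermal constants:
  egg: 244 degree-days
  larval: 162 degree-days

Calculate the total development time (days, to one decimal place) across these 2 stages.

Daily accumulation at 19.7 °C = 19.7 − 11.6 = 8.1 DD/day.
Total K = 244 + 162 = 406 DD.
Total duration = 406 / 8.1 = 50.123 ≈ 50.1 days.

50.1 days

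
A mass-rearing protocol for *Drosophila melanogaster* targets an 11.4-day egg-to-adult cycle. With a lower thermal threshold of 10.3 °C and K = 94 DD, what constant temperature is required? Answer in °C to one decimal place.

Required daily accumulation = 94 / 11.4 = 8.246 DD/day.
T = T_base + 8.246 = 10.3 + 8.246 = 18.546 ≈ 18.5 °C.

18.5 °C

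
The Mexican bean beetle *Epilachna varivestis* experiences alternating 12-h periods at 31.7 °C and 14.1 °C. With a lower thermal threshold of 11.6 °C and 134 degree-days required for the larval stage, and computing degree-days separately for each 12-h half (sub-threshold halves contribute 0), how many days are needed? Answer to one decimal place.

Day half: max(0, 31.7 − 11.6) × 0.5 = 20.1 × 0.5 = 10.05 DD.
Night half: max(0, 14.1 − 11.6) × 0.5 = 2.5 × 0.5 = 1.25 DD.
Per 24 h: 11.30 DD/day.
Duration = 134 / 11.30 = 11.858 ≈ 11.9 days.

11.9 days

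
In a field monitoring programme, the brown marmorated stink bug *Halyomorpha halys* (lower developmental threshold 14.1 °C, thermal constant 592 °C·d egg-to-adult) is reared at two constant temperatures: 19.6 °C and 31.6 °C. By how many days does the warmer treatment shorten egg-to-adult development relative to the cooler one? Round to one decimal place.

73.8 days

At 19.6 °C: 592 / (19.6 − 14.1) = 592 / 5.5 = 107.636 d.
At 31.6 °C: 592 / (31.6 − 14.1) = 592 / 17.5 = 33.829 d.
Difference = |107.636 − 33.829| = 73.808 ≈ 73.8 days.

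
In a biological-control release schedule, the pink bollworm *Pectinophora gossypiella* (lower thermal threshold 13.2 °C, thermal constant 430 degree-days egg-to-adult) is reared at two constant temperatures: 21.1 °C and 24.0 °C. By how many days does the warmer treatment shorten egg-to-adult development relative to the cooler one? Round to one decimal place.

14.6 days

At 21.1 °C: 430 / (21.1 − 13.2) = 430 / 7.9 = 54.430 d.
At 24.0 °C: 430 / (24.0 − 13.2) = 430 / 10.8 = 39.815 d.
Difference = |54.430 − 39.815| = 14.616 ≈ 14.6 days.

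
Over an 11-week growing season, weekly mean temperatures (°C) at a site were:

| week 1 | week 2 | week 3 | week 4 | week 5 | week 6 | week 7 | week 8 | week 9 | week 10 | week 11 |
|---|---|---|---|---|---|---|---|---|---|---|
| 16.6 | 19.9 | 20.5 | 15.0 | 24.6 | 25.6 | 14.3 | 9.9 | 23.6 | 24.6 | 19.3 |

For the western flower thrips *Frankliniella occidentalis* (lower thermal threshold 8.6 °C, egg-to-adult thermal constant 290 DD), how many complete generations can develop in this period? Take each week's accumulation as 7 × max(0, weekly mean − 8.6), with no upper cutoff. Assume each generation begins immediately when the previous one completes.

2 generations

Weekly DD (7 × max(0, T̄ − 8.6)): 56.0, 79.1, 83.3, 44.8, 112.0, 119.0, 39.9, 9.1, 105.0, 112.0, 74.9.
Season total = 835.1 DD.
Complete generations = ⌊835.1 / 290⌋ = 2.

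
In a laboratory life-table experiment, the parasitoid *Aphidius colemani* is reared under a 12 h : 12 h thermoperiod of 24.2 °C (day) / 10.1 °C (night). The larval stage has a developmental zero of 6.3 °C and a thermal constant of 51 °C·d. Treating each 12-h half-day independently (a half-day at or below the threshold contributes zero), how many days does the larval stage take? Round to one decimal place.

Day half: max(0, 24.2 − 6.3) × 0.5 = 17.9 × 0.5 = 8.95 DD.
Night half: max(0, 10.1 − 6.3) × 0.5 = 3.8 × 0.5 = 1.90 DD.
Per 24 h: 10.85 DD/day.
Duration = 51 / 10.85 = 4.700 ≈ 4.7 days.

4.7 days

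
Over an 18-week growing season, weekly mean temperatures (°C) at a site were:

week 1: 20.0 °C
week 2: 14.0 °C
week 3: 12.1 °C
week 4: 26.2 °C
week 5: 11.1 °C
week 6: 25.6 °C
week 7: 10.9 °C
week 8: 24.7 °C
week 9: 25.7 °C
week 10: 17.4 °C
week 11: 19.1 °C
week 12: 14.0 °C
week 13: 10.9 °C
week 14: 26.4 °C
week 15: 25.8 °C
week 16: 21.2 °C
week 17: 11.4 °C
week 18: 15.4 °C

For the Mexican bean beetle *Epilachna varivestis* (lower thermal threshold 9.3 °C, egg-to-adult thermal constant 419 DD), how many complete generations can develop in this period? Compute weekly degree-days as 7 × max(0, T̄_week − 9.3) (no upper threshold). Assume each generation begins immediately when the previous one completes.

Weekly DD (7 × max(0, T̄ − 9.3)): 74.9, 32.9, 19.6, 118.3, 12.6, 114.1, 11.2, 107.8, 114.8, 56.7, 68.6, 32.9, 11.2, 119.7, 115.5, 83.3, 14.7, 42.7.
Season total = 1151.5 DD.
Complete generations = ⌊1151.5 / 419⌋ = 2.

2 generations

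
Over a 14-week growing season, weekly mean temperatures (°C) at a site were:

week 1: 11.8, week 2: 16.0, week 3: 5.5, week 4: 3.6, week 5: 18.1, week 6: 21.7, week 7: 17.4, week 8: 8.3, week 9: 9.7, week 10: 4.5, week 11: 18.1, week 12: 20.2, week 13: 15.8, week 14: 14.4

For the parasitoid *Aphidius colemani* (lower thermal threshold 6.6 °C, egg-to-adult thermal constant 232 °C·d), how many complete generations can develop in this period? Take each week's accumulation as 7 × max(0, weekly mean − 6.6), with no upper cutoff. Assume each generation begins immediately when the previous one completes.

Weekly DD (7 × max(0, T̄ − 6.6)): 36.4, 65.8, 0.0, 0.0, 80.5, 105.7, 75.6, 11.9, 21.7, 0.0, 80.5, 95.2, 64.4, 54.6.
Season total = 692.3 DD.
Complete generations = ⌊692.3 / 232⌋ = 2.

2 generations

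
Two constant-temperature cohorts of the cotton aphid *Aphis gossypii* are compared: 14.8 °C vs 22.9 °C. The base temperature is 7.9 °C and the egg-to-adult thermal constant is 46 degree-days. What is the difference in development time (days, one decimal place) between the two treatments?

3.6 days

At 14.8 °C: 46 / (14.8 − 7.9) = 46 / 6.9 = 6.667 d.
At 22.9 °C: 46 / (22.9 − 7.9) = 46 / 15.0 = 3.067 d.
Difference = |6.667 − 3.067| = 3.600 ≈ 3.6 days.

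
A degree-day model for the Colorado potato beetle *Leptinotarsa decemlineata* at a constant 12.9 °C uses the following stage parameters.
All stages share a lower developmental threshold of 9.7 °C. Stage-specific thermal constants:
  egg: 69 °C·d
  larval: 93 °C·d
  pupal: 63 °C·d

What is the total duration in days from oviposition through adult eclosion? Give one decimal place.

70.3 days

Daily accumulation at 12.9 °C = 12.9 − 9.7 = 3.2 DD/day.
Total K = 69 + 93 + 63 = 225 DD.
Total duration = 225 / 3.2 = 70.312 ≈ 70.3 days.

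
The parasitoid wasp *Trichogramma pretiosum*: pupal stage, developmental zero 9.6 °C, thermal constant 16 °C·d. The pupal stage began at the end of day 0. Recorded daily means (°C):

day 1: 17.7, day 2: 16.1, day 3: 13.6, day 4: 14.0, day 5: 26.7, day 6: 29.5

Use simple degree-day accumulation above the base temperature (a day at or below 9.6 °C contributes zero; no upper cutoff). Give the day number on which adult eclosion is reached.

day 3

Daily DD above 9.6 °C: 8.1, 6.5, 4.0, 4.4, 17.1, 19.9.
Cumulative: 8.1, 14.6, 18.6, 23.0, 40.1, 60.0.
The total first reaches 16 DD on day 3.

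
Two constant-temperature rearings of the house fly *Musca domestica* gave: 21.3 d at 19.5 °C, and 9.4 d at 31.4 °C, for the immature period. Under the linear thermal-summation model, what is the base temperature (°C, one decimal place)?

10.1 °C

Under the model K = D·(T − T_b), so D₁·(T₁ − T_b) = D₂·(T₂ − T_b).
21.3·(19.5 − T_b) = 9.4·(31.4 − T_b)
T_b = (21.3·19.5 − 9.4·31.4) / (21.3 − 9.4) = 120.19 / 11.9 = 10.100 °C ≈ 10.1 °C.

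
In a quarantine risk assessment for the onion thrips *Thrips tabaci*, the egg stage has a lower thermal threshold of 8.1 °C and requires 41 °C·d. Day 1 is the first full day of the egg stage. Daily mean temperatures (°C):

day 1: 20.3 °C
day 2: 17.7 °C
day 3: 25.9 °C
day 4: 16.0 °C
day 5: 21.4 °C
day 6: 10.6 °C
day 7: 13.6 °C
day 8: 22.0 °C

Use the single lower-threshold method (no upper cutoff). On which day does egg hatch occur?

Daily DD above 8.1 °C: 12.2, 9.6, 17.8, 7.9, 13.3, 2.5, 5.5, 13.9.
Cumulative: 12.2, 21.8, 39.6, 47.5, 60.8, 63.3, 68.8, 82.7.
The total first reaches 41 DD on day 4.

day 4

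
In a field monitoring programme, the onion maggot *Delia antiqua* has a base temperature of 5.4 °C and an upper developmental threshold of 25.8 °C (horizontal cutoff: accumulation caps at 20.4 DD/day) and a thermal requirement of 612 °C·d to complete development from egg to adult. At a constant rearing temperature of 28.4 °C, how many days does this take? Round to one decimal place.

Temperature 28.4 °C exceeds the upper threshold, so daily accumulation caps at 25.8 − 5.4 = 20.4 DD/day.
Duration = 612 / 20.4 = 30.000 ≈ 30.0 days.

30.0 days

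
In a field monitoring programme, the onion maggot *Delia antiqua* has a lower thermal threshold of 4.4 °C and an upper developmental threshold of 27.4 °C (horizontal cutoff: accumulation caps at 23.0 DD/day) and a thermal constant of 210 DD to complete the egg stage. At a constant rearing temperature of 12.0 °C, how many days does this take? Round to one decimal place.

27.6 days

Daily accumulation = 12.0 − 4.4 = 7.6 DD/day.
Duration = 210 / 7.6 = 27.632 ≈ 27.6 days.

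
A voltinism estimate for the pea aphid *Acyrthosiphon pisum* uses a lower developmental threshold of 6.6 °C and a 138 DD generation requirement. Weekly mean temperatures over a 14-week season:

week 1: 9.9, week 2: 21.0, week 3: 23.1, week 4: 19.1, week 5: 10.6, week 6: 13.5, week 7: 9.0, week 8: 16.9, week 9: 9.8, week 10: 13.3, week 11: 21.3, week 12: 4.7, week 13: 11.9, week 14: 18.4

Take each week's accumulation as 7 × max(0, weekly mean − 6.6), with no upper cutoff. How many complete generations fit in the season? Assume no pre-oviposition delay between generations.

5 generations

Weekly DD (7 × max(0, T̄ − 6.6)): 23.1, 100.8, 115.5, 87.5, 28.0, 48.3, 16.8, 72.1, 22.4, 46.9, 102.9, 0.0, 37.1, 82.6.
Season total = 784.0 DD.
Complete generations = ⌊784.0 / 138⌋ = 5.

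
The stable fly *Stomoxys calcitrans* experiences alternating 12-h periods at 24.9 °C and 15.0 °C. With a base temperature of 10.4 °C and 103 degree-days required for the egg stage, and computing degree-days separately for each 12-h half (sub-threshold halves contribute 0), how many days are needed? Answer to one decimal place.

10.8 days

Day half: max(0, 24.9 − 10.4) × 0.5 = 14.5 × 0.5 = 7.25 DD.
Night half: max(0, 15.0 − 10.4) × 0.5 = 4.6 × 0.5 = 2.30 DD.
Per 24 h: 9.55 DD/day.
Duration = 103 / 9.55 = 10.785 ≈ 10.8 days.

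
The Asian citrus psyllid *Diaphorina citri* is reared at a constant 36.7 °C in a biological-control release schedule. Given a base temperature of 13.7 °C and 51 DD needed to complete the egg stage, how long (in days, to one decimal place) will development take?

2.2 days

Daily accumulation = 36.7 − 13.7 = 23.0 DD/day.
Duration = 51 / 23.0 = 2.217 ≈ 2.2 days.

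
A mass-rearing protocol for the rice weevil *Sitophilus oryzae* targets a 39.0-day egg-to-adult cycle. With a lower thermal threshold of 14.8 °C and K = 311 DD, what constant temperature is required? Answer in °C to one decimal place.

Required daily accumulation = 311 / 39.0 = 7.974 DD/day.
T = T_base + 7.974 = 14.8 + 7.974 = 22.774 ≈ 22.8 °C.

22.8 °C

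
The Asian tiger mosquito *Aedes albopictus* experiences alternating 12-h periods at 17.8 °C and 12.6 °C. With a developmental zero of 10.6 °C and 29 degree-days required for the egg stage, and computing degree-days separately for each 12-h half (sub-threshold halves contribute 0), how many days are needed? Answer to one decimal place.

Day half: max(0, 17.8 − 10.6) × 0.5 = 7.2 × 0.5 = 3.60 DD.
Night half: max(0, 12.6 − 10.6) × 0.5 = 2.0 × 0.5 = 1.00 DD.
Per 24 h: 4.60 DD/day.
Duration = 29 / 4.60 = 6.304 ≈ 6.3 days.

6.3 days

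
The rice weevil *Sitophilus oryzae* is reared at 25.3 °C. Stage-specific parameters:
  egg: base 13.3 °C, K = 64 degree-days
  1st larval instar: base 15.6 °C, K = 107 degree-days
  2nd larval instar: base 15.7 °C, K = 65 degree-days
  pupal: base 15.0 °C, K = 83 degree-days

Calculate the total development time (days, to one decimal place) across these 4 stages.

egg: 64 / (25.3 − 13.3) = 64 / 12.0 = 5.333 d.
1st larval instar: 107 / (25.3 − 15.6) = 107 / 9.7 = 11.031 d.
2nd larval instar: 65 / (25.3 − 15.7) = 65 / 9.6 = 6.771 d.
pupal: 83 / (25.3 − 15.0) = 83 / 10.3 = 8.058 d.
Sum = 31.193 ≈ 31.2 days.

31.2 days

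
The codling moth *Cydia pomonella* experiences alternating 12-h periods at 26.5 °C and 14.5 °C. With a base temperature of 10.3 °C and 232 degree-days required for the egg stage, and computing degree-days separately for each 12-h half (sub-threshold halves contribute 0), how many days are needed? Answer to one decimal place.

Day half: max(0, 26.5 − 10.3) × 0.5 = 16.2 × 0.5 = 8.10 DD.
Night half: max(0, 14.5 − 10.3) × 0.5 = 4.2 × 0.5 = 2.10 DD.
Per 24 h: 10.20 DD/day.
Duration = 232 / 10.20 = 22.745 ≈ 22.7 days.

22.7 days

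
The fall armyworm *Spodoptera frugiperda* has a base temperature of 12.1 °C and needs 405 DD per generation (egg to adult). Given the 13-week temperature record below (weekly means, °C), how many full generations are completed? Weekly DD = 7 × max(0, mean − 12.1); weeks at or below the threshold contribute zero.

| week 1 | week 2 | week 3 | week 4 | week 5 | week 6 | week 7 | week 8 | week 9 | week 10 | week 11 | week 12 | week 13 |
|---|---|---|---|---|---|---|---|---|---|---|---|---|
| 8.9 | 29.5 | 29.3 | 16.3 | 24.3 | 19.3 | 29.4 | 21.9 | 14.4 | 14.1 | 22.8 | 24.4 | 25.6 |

Weekly DD (7 × max(0, T̄ − 12.1)): 0.0, 121.8, 120.4, 29.4, 85.4, 50.4, 121.1, 68.6, 16.1, 14.0, 74.9, 86.1, 94.5.
Season total = 882.7 DD.
Complete generations = ⌊882.7 / 405⌋ = 2.

2 generations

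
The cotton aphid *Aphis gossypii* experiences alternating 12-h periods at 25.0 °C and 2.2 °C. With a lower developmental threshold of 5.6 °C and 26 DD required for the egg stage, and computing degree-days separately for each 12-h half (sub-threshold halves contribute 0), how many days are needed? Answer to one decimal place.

2.7 days

Day half: max(0, 25.0 − 5.6) × 0.5 = 19.4 × 0.5 = 9.70 DD.
Night half: max(0, 2.2 − 5.6) × 0.5 = 0.0 × 0.5 = 0.00 DD.
Per 24 h: 9.70 DD/day.
Duration = 26 / 9.70 = 2.680 ≈ 2.7 days.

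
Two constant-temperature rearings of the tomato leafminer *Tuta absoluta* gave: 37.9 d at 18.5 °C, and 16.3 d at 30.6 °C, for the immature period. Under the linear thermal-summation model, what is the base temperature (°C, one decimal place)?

9.4 °C

Linear rate model ⇒ the product D·(T − T_b) is constant across temperatures.
37.9·(18.5 − T_b) = 16.3·(30.6 − T_b)
T_b = (37.9·18.5 − 16.3·30.6) / (37.9 − 16.3) = 202.37 / 21.6 = 9.369 °C ≈ 9.4 °C.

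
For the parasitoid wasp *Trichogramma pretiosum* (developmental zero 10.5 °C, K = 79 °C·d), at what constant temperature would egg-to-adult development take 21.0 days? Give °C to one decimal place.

Required daily accumulation = 79 / 21.0 = 3.762 DD/day.
T = T_base + 3.762 = 10.5 + 3.762 = 14.262 ≈ 14.3 °C.

14.3 °C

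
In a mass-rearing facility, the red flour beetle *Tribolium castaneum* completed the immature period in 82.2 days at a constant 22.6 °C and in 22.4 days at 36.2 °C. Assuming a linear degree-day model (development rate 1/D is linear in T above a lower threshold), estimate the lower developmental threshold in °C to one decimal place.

Equal thermal constants: D₁(T₁ − T_b) = D₂(T₂ − T_b).
82.2·(22.6 − T_b) = 22.4·(36.2 − T_b)
T_b = (82.2·22.6 − 22.4·36.2) / (82.2 − 22.4) = 1046.84 / 59.8 = 17.506 °C ≈ 17.5 °C.

17.5 °C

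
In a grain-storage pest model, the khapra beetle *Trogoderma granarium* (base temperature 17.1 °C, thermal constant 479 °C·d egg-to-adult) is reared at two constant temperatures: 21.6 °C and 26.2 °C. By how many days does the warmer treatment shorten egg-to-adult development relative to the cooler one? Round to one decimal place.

53.8 days

At 21.6 °C: 479 / (21.6 − 17.1) = 479 / 4.5 = 106.444 d.
At 26.2 °C: 479 / (26.2 − 17.1) = 479 / 9.1 = 52.637 d.
Difference = |106.444 − 52.637| = 53.807 ≈ 53.8 days.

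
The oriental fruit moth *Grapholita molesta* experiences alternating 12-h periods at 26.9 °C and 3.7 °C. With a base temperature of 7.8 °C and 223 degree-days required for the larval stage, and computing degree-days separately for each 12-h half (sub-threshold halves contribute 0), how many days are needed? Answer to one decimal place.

Day half: max(0, 26.9 − 7.8) × 0.5 = 19.1 × 0.5 = 9.55 DD.
Night half: max(0, 3.7 − 7.8) × 0.5 = 0.0 × 0.5 = 0.00 DD.
Per 24 h: 9.55 DD/day.
Duration = 223 / 9.55 = 23.351 ≈ 23.4 days.

23.4 days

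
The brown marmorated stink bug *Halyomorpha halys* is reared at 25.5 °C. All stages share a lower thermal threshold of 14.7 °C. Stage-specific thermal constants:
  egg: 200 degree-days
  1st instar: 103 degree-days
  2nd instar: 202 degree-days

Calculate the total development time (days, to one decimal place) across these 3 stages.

46.8 days

Daily accumulation at 25.5 °C = 25.5 − 14.7 = 10.8 DD/day.
Total K = 200 + 103 + 202 = 505 DD.
Total duration = 505 / 10.8 = 46.759 ≈ 46.8 days.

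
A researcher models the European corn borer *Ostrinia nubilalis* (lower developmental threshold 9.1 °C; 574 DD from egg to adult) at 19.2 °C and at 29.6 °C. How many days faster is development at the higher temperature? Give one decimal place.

At 19.2 °C: 574 / (19.2 − 9.1) = 574 / 10.1 = 56.832 d.
At 29.6 °C: 574 / (29.6 − 9.1) = 574 / 20.5 = 28.000 d.
Difference = |56.832 − 28.000| = 28.832 ≈ 28.8 days.

28.8 days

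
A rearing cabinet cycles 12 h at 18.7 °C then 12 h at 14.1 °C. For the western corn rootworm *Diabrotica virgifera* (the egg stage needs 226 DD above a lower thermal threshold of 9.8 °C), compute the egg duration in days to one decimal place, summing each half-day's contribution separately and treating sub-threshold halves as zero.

34.2 days

Day half: max(0, 18.7 − 9.8) × 0.5 = 8.9 × 0.5 = 4.45 DD.
Night half: max(0, 14.1 − 9.8) × 0.5 = 4.3 × 0.5 = 2.15 DD.
Per 24 h: 6.60 DD/day.
Duration = 226 / 6.60 = 34.242 ≈ 34.2 days.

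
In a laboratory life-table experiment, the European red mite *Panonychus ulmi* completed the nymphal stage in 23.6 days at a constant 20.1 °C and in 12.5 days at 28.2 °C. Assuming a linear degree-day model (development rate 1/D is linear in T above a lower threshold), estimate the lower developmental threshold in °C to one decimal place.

11.0 °C

Under the model K = D·(T − T_b), so D₁·(T₁ − T_b) = D₂·(T₂ − T_b).
23.6·(20.1 − T_b) = 12.5·(28.2 − T_b)
T_b = (23.6·20.1 − 12.5·28.2) / (23.6 − 12.5) = 121.86 / 11.1 = 10.978 °C ≈ 11.0 °C.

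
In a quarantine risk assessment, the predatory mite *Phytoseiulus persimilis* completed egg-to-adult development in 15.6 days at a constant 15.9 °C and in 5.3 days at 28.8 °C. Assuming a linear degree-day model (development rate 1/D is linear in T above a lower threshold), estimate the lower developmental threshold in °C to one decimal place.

9.3 °C

Under the model K = D·(T − T_b), so D₁·(T₁ − T_b) = D₂·(T₂ − T_b).
15.6·(15.9 − T_b) = 5.3·(28.8 − T_b)
T_b = (15.6·15.9 − 5.3·28.8) / (15.6 − 5.3) = 95.40 / 10.3 = 9.262 °C ≈ 9.3 °C.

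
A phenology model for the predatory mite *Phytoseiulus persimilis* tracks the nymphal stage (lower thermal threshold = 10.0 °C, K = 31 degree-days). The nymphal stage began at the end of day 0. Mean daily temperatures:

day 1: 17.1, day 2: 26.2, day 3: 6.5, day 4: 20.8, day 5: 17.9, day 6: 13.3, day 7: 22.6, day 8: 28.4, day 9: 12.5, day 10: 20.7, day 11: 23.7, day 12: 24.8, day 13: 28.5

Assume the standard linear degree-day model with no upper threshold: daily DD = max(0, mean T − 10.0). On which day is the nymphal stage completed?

Daily DD above 10.0 °C: 7.1, 16.2, 0.0, 10.8, 7.9, 3.3, 12.6, 18.4, 2.5, 10.7, 13.7, 14.8, 18.5.
Cumulative: 7.1, 23.3, 23.3, 34.1, 42.0, 45.3, 57.9, 76.3, 78.8, 89.5, 103.2, 118.0, 136.5.
The total first reaches 31 DD on day 4.

day 4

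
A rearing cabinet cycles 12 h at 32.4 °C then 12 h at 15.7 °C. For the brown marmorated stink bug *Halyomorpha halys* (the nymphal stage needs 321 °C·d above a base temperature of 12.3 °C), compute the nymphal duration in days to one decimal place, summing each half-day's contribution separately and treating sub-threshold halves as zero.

Day half: max(0, 32.4 − 12.3) × 0.5 = 20.1 × 0.5 = 10.05 DD.
Night half: max(0, 15.7 − 12.3) × 0.5 = 3.4 × 0.5 = 1.70 DD.
Per 24 h: 11.75 DD/day.
Duration = 321 / 11.75 = 27.319 ≈ 27.3 days.

27.3 days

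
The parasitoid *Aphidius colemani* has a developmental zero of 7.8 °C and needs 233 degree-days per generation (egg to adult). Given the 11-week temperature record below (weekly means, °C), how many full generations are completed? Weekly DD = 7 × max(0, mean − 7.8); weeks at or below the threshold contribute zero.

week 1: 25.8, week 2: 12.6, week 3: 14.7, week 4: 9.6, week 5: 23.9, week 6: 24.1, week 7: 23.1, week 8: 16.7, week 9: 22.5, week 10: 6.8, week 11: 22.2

Weekly DD (7 × max(0, T̄ − 7.8)): 126.0, 33.6, 48.3, 12.6, 112.7, 114.1, 107.1, 62.3, 102.9, 0.0, 100.8.
Season total = 820.4 DD.
Complete generations = ⌊820.4 / 233⌋ = 3.

3 generations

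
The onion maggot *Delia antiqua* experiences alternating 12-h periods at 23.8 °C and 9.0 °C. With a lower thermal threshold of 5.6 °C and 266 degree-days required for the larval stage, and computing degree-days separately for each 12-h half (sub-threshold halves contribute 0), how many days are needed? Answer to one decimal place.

24.6 days

Day half: max(0, 23.8 − 5.6) × 0.5 = 18.2 × 0.5 = 9.10 DD.
Night half: max(0, 9.0 − 5.6) × 0.5 = 3.4 × 0.5 = 1.70 DD.
Per 24 h: 10.80 DD/day.
Duration = 266 / 10.80 = 24.630 ≈ 24.6 days.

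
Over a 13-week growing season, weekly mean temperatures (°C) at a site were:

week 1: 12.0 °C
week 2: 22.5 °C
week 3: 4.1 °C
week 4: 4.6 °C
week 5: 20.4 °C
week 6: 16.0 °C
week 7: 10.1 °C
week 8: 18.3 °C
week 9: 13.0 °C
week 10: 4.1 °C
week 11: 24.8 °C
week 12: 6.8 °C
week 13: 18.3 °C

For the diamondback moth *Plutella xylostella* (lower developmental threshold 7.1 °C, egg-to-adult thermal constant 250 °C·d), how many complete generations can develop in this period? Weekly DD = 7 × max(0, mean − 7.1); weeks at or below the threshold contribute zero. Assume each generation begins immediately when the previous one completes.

Weekly DD (7 × max(0, T̄ − 7.1)): 34.3, 107.8, 0.0, 0.0, 93.1, 62.3, 21.0, 78.4, 41.3, 0.0, 123.9, 0.0, 78.4.
Season total = 640.5 DD.
Complete generations = ⌊640.5 / 250⌋ = 2.

2 generations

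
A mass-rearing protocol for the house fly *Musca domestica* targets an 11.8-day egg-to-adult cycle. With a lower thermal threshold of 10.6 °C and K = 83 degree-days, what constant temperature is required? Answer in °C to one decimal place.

17.6 °C

Required daily accumulation = 83 / 11.8 = 7.034 DD/day.
T = T_base + 7.034 = 10.6 + 7.034 = 17.634 ≈ 17.6 °C.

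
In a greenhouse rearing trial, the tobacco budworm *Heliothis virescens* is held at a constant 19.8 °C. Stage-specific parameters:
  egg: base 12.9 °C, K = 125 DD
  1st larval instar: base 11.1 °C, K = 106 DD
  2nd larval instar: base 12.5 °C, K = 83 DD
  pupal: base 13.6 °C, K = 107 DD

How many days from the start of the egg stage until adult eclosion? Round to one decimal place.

58.9 days

egg: 125 / (19.8 − 12.9) = 125 / 6.9 = 18.116 d.
1st larval instar: 106 / (19.8 − 11.1) = 106 / 8.7 = 12.184 d.
2nd larval instar: 83 / (19.8 − 12.5) = 83 / 7.3 = 11.370 d.
pupal: 107 / (19.8 − 13.6) = 107 / 6.2 = 17.258 d.
Sum = 58.928 ≈ 58.9 days.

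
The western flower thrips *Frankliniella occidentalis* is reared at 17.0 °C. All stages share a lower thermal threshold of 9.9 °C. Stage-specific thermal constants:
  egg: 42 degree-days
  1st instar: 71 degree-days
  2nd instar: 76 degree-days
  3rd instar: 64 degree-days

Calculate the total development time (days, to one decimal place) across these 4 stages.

35.6 days

Daily accumulation at 17.0 °C = 17.0 − 9.9 = 7.1 DD/day.
Total K = 42 + 71 + 76 + 64 = 253 DD.
Total duration = 253 / 7.1 = 35.634 ≈ 35.6 days.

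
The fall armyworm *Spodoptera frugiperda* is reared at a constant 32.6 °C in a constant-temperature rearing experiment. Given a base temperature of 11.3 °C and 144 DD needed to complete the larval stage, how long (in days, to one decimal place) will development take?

6.8 days

Daily accumulation = 32.6 − 11.3 = 21.3 DD/day.
Duration = 144 / 21.3 = 6.761 ≈ 6.8 days.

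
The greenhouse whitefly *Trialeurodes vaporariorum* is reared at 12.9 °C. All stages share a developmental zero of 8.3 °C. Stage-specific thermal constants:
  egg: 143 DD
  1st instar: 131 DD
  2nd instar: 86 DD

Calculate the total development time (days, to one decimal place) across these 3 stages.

Daily accumulation at 12.9 °C = 12.9 − 8.3 = 4.6 DD/day.
Total K = 143 + 131 + 86 = 360 DD.
Total duration = 360 / 4.6 = 78.261 ≈ 78.3 days.

78.3 days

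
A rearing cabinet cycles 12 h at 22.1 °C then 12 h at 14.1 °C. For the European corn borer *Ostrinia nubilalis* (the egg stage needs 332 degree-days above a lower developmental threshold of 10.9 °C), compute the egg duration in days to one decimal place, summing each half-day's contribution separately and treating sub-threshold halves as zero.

Day half: max(0, 22.1 − 10.9) × 0.5 = 11.2 × 0.5 = 5.60 DD.
Night half: max(0, 14.1 − 10.9) × 0.5 = 3.2 × 0.5 = 1.60 DD.
Per 24 h: 7.20 DD/day.
Duration = 332 / 7.20 = 46.111 ≈ 46.1 days.

46.1 days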